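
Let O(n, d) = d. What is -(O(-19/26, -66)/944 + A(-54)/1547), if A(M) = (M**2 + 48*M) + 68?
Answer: -19139/104312 ≈ -0.18348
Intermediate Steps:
A(M) = 68 + M**2 + 48*M
-(O(-19/26, -66)/944 + A(-54)/1547) = -(-66/944 + (68 + (-54)**2 + 48*(-54))/1547) = -(-66*1/944 + (68 + 2916 - 2592)*(1/1547)) = -(-33/472 + 392*(1/1547)) = -(-33/472 + 56/221) = -1*19139/104312 = -19139/104312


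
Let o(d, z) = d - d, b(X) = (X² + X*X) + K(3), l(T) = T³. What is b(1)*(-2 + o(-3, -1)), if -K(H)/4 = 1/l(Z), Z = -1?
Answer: -12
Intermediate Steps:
K(H) = 4 (K(H) = -4/((-1)³) = -4/(-1) = -4*(-1) = 4)
b(X) = 4 + 2*X² (b(X) = (X² + X*X) + 4 = (X² + X²) + 4 = 2*X² + 4 = 4 + 2*X²)
o(d, z) = 0
b(1)*(-2 + o(-3, -1)) = (4 + 2*1²)*(-2 + 0) = (4 + 2*1)*(-2) = (4 + 2)*(-2) = 6*(-2) = -12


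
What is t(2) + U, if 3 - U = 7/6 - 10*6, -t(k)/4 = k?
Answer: 323/6 ≈ 53.833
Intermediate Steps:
t(k) = -4*k
U = 371/6 (U = 3 - (7/6 - 10*6) = 3 - (7*(⅙) - 60) = 3 - (7/6 - 60) = 3 - 1*(-353/6) = 3 + 353/6 = 371/6 ≈ 61.833)
t(2) + U = -4*2 + 371/6 = -8 + 371/6 = 323/6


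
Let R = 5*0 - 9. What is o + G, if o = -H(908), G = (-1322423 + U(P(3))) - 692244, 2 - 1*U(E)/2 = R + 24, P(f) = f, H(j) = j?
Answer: -2015601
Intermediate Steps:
R = -9 (R = 0 - 9 = -9)
U(E) = -26 (U(E) = 4 - 2*(-9 + 24) = 4 - 2*15 = 4 - 30 = -26)
G = -2014693 (G = (-1322423 - 26) - 692244 = -1322449 - 692244 = -2014693)
o = -908 (o = -1*908 = -908)
o + G = -908 - 2014693 = -2015601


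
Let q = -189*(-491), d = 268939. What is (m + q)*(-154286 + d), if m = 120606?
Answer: 24467523465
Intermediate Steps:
q = 92799
(m + q)*(-154286 + d) = (120606 + 92799)*(-154286 + 268939) = 213405*114653 = 24467523465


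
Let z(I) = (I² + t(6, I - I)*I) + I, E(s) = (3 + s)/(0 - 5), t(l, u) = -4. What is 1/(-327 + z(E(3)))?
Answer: -25/8049 ≈ -0.0031060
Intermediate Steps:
E(s) = -⅗ - s/5 (E(s) = (3 + s)/(-5) = (3 + s)*(-⅕) = -⅗ - s/5)
z(I) = I² - 3*I (z(I) = (I² - 4*I) + I = I² - 3*I)
1/(-327 + z(E(3))) = 1/(-327 + (-⅗ - ⅕*3)*(-3 + (-⅗ - ⅕*3))) = 1/(-327 + (-⅗ - ⅗)*(-3 + (-⅗ - ⅗))) = 1/(-327 - 6*(-3 - 6/5)/5) = 1/(-327 - 6/5*(-21/5)) = 1/(-327 + 126/25) = 1/(-8049/25) = -25/8049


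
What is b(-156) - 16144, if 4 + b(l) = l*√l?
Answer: -16148 - 312*I*√39 ≈ -16148.0 - 1948.4*I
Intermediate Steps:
b(l) = -4 + l^(3/2) (b(l) = -4 + l*√l = -4 + l^(3/2))
b(-156) - 16144 = (-4 + (-156)^(3/2)) - 16144 = (-4 - 312*I*√39) - 16144 = -16148 - 312*I*√39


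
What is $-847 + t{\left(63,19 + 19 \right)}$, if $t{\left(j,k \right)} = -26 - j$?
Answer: $-936$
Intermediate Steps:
$-847 + t{\left(63,19 + 19 \right)} = -847 - 89 = -936$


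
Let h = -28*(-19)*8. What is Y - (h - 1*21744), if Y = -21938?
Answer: -4450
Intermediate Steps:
h = 4256 (h = 532*8 = 4256)
Y - (h - 1*21744) = -21938 - (4256 - 1*21744) = -21938 - (4256 - 21744) = -21938 - 1*(-17488) = -21938 + 17488 = -4450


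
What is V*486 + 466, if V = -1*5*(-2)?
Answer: 5326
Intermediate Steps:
V = 10 (V = -5*(-2) = 10)
V*486 + 466 = 10*486 + 466 = 4860 + 466 = 5326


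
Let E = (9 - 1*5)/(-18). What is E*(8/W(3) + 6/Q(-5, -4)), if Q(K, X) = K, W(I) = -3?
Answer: 116/135 ≈ 0.85926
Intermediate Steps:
E = -2/9 (E = (9 - 5)*(-1/18) = 4*(-1/18) = -2/9 ≈ -0.22222)
E*(8/W(3) + 6/Q(-5, -4)) = -2*(8/(-3) + 6/(-5))/9 = -2*(8*(-1/3) + 6*(-1/5))/9 = -2*(-8/3 - 6/5)/9 = -2/9*(-58/15) = 116/135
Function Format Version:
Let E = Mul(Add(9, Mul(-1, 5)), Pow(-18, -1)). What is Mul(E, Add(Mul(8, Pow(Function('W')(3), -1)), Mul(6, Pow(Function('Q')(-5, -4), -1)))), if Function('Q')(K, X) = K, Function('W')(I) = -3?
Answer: Rational(116, 135) ≈ 0.85926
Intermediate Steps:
E = Rational(-2, 9) (E = Mul(Add(9, -5), Rational(-1, 18)) = Mul(4, Rational(-1, 18)) = Rational(-2, 9) ≈ -0.22222)
Mul(E, Add(Mul(8, Pow(Function('W')(3), -1)), Mul(6, Pow(Function('Q')(-5, -4), -1)))) = Mul(Rational(-2, 9), Add(Mul(8, Pow(-3, -1)), Mul(6, Pow(-5, -1)))) = Mul(Rational(-2, 9), Add(Mul(8, Rational(-1, 3)), Mul(6, Rational(-1, 5)))) = Mul(Rational(-2, 9), Add(Rational(-8, 3), Rational(-6, 5))) = Mul(Rational(-2, 9), Rational(-58, 15)) = Rational(116, 135)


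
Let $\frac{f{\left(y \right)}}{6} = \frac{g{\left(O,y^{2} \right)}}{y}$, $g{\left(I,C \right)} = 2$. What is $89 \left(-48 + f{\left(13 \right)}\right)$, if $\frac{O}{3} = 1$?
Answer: $- \frac{54468}{13} \approx -4189.8$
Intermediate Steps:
$O = 3$ ($O = 3 \cdot 1 = 3$)
$f{\left(y \right)} = \frac{12}{y}$ ($f{\left(y \right)} = 6 \frac{2}{y} = \frac{12}{y}$)
$89 \left(-48 + f{\left(13 \right)}\right) = 89 \left(-48 + \frac{12}{13}\right) = 89 \left(- \frac{612}{13}\right) = - \frac{54468}{13}$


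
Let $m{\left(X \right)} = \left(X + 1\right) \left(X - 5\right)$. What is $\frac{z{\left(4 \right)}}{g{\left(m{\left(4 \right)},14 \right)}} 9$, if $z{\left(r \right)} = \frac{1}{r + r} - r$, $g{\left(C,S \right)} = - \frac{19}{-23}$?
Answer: $- \frac{6417}{152} \approx -42.217$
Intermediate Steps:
$m{\left(X \right)} = \left(1 + X\right) \left(-5 + X\right)$
$g{\left(C,S \right)} = \frac{19}{23}$ ($g{\left(C,S \right)} = \left(-19\right) \left(- \frac{1}{23}\right) = \frac{19}{23}$)
$z{\left(r \right)} = \frac{1}{2 r} - r$
$\frac{z{\left(4 \right)}}{g{\left(m{\left(4 \right)},14 \right)}} 9 = \frac{\frac{1}{2 \cdot 4} - 4}{\frac{19}{23}} \cdot 9 = \left(\frac{1}{2} \cdot \frac{1}{4} - 4\right) \frac{23}{19} \cdot 9 = \left(\frac{1}{8} - 4\right) \frac{23}{19} \cdot 9 = \left(- \frac{31}{8}\right) \frac{23}{19} \cdot 9 = \left(- \frac{713}{152}\right) 9 = - \frac{6417}{152}$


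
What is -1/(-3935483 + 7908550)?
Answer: -1/3973067 ≈ -2.5169e-7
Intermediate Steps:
-1/(-3935483 + 7908550) = -1/3973067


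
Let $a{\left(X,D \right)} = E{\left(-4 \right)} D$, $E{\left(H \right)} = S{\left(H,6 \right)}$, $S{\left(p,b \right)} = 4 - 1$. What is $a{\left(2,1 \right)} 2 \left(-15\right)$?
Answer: $-90$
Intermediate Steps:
$S{\left(p,b \right)} = 3$
$E{\left(H \right)} = 3$
$a{\left(X,D \right)} = 3 D$
$a{\left(2,1 \right)} 2 \left(-15\right) = 3 \cdot 1 \cdot 2 \left(-15\right) = 3 \cdot 2 \left(-15\right) = 6 \left(-15\right) = -90$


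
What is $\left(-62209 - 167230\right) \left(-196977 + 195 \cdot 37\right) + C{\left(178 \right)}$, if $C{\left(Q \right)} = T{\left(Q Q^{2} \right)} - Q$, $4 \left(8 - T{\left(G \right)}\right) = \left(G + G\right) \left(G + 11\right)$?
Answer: $-15859893526040$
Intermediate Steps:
$T{\left(G \right)} = 8 - \frac{G \left(11 + G\right)}{2}$ ($T{\left(G \right)} = 8 - \frac{\left(G + G\right) \left(G + 11\right)}{4} = 8 - \frac{2 G \left(11 + G\right)}{4} = 8 - \frac{G \left(11 + G\right)}{2}$)
$C{\left(Q \right)} = 8 - Q - \frac{11 Q^{3}}{2} - \frac{Q^{6}}{2}$ ($C{\left(Q \right)} = \left(8 - \frac{11 Q Q^{2}}{2} - \frac{\left(Q Q^{2}\right)^{2}}{2}\right) - Q = \left(8 - \frac{11 Q^{3}}{2} - \frac{\left(Q^{3}\right)^{2}}{2}\right) - Q = \left(8 - \frac{11 Q^{3}}{2} - \frac{Q^{6}}{2}\right) - Q = 8 - Q - \frac{11 Q^{3}}{2} - \frac{Q^{6}}{2}$)
$\left(-62209 - 167230\right) \left(-196977 + 195 \cdot 37\right) + C{\left(178 \right)} = \left(-62209 - 167230\right) \left(-196977 + 195 \cdot 37\right) - \left(170 + 31018636 + 15903401310752\right) = - 229439 \left(-196977 + 7215\right) - 15903432329558 = \left(-229439\right) \left(-189762\right) - 15903432329558 = 43538803518 - 15903432329558 = -15859893526040$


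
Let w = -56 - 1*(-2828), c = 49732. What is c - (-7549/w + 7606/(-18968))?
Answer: 163439863871/3286206 ≈ 49735.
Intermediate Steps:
w = 2772 (w = -56 + 2828 = 2772)
c - (-7549/w + 7606/(-18968)) = 49732 - (-7549/2772 + 7606/(-18968)) = 49732 - (-7549*1/2772 + 7606*(-1/18968)) = 49732 - (-7549/2772 - 3803/9484) = 49732 - 1*(-10267079/3286206) = 49732 + 10267079/3286206 = 163439863871/3286206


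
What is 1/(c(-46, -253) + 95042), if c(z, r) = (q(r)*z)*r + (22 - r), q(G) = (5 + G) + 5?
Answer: -1/2732717 ≈ -3.6594e-7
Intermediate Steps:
q(G) = 10 + G
c(z, r) = 22 - r + r*z*(10 + r) (c(z, r) = ((10 + r)*z)*r + (22 - r) = (z*(10 + r))*r + (22 - r) = r*z*(10 + r) + (22 - r) = 22 - r + r*z*(10 + r))
1/(c(-46, -253) + 95042) = 1/((22 - 1*(-253) - 253*(-46)*(10 - 253)) + 95042) = 1/((22 + 253 - 253*(-46)*(-243)) + 95042) = 1/((22 + 253 - 2828034) + 95042) = 1/(-2827759 + 95042) = 1/(-2732717) = -1/2732717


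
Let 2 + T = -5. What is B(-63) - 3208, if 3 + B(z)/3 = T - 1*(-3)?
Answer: -3229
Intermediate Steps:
T = -7 (T = -2 - 5 = -7)
B(z) = -21 (B(z) = -9 + 3*(-7 - 1*(-3)) = -9 + 3*(-7 + 3) = -9 + 3*(-4) = -9 - 12 = -21)
B(-63) - 3208 = -21 - 3208 = -3229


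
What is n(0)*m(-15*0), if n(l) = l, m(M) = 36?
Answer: 0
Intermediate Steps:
n(0)*m(-15*0) = 0*36 = 0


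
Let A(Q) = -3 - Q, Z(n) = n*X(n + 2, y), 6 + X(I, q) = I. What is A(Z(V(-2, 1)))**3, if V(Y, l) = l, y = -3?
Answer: 0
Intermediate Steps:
X(I, q) = -6 + I
Z(n) = n*(-4 + n) (Z(n) = n*(-6 + (n + 2)) = n*(-6 + (2 + n)) = n*(-4 + n))
A(Z(V(-2, 1)))**3 = (-3 - (-4 + 1))**3 = (-3 - (-3))**3 = (-3 - 1*(-3))**3 = (-3 + 3)**3 = 0**3 = 0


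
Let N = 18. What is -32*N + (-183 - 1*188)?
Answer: -947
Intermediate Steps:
-32*N + (-183 - 1*188) = -32*18 + (-183 - 1*188) = -576 + (-183 - 188) = -576 - 371 = -947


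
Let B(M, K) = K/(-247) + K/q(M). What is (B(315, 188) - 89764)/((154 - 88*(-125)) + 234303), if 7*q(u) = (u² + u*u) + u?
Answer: -629570940484/1721528624205 ≈ -0.36570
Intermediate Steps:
q(u) = u/7 + 2*u²/7 (q(u) = ((u² + u*u) + u)/7 = ((u² + u²) + u)/7 = (2*u² + u)/7 = (u + 2*u²)/7 = u/7 + 2*u²/7)
B(M, K) = -K/247 + 7*K/(M*(1 + 2*M)) (B(M, K) = K/(-247) + K/((M*(1 + 2*M)/7)) = K*(-1/247) + K*(7/(M*(1 + 2*M))) = -K/247 + 7*K/(M*(1 + 2*M)))
(B(315, 188) - 89764)/((154 - 88*(-125)) + 234303) = ((1/247)*188*(1729 - 1*315*(1 + 2*315))/(315*(1 + 2*315)) - 89764)/((154 - 88*(-125)) + 234303) = ((1/247)*188*(1/315)*(1729 - 1*315*(1 + 630))/(1 + 630) - 89764)/((154 + 11000) + 234303) = ((1/247)*188*(1/315)*(1729 - 1*315*631)/631 - 89764)/(11154 + 234303) = ((1/247)*188*(1/315)*(1/631)*(1729 - 198765) - 89764)/245457 = ((1/247)*188*(1/315)*(1/631)*(-197036) - 89764)*(1/245457) = (-5291824/7013565 - 89764)*(1/245457) = -629570940484/7013565*1/245457 = -629570940484/1721528624205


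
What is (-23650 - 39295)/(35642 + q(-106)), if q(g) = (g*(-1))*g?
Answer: -62945/24406 ≈ -2.5791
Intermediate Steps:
q(g) = -g² (q(g) = (-g)*g = -g²)
(-23650 - 39295)/(35642 + q(-106)) = (-23650 - 39295)/(35642 - 1*(-106)²) = -62945/(35642 - 1*11236) = -62945/(35642 - 11236) = -62945/24406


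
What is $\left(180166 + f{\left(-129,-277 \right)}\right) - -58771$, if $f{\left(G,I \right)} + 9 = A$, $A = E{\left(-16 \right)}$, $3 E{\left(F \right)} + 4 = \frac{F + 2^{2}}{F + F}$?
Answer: $\frac{5734243}{24} \approx 2.3893 \cdot 10^{5}$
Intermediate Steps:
$E{\left(F \right)} = - \frac{4}{3} + \frac{4 + F}{6 F}$ ($E{\left(F \right)} = - \frac{4}{3} + \frac{\left(F + 2^{2}\right) \frac{1}{F + F}}{3} = - \frac{4}{3} + \frac{\left(F + 4\right) \frac{1}{2 F}}{3} = - \frac{4}{3} + \frac{\left(4 + F\right) \frac{1}{2 F}}{3} = - \frac{4}{3} + \frac{\frac{1}{2} \frac{1}{F} \left(4 + F\right)}{3} = - \frac{4}{3} + \frac{4 + F}{6 F}$)
$A = - \frac{29}{24}$ ($A = \frac{4 - -112}{6 \left(-16\right)} = \frac{1}{6} \left(- \frac{1}{16}\right) \left(4 + 112\right) = \frac{1}{6} \left(- \frac{1}{16}\right) 116 = - \frac{29}{24} \approx -1.2083$)
$f{\left(G,I \right)} = - \frac{245}{24}$ ($f{\left(G,I \right)} = -9 - \frac{29}{24} = - \frac{245}{24}$)
$\left(180166 + f{\left(-129,-277 \right)}\right) - -58771 = \left(180166 - \frac{245}{24}\right) - -58771 = \frac{4323739}{24} + 58771 = \frac{5734243}{24}$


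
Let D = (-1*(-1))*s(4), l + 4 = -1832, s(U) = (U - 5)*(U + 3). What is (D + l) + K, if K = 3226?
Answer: 1383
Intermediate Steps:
s(U) = (-5 + U)*(3 + U)
l = -1836 (l = -4 - 1832 = -1836)
D = -7 (D = (-1*(-1))*(-15 + 4² - 2*4) = 1*(-15 + 16 - 8) = 1*(-7) = -7)
(D + l) + K = (-7 - 1836) + 3226 = -1843 + 3226 = 1383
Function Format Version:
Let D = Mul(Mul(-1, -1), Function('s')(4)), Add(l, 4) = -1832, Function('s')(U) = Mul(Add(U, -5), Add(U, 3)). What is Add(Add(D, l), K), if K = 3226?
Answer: 1383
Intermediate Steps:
Function('s')(U) = Mul(Add(-5, U), Add(3, U))
l = -1836 (l = Add(-4, -1832) = -1836)
D = -7 (D = Mul(Mul(-1, -1), Add(-15, Pow(4, 2), Mul(-2, 4))) = Mul(1, Add(-15, 16, -8)) = Mul(1, -7) = -7)
Add(Add(D, l), K) = Add(Add(-7, -1836), 3226) = Add(-1843, 3226) = 1383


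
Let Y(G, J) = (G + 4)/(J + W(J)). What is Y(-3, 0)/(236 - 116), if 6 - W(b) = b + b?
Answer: 1/720 ≈ 0.0013889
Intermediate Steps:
W(b) = 6 - 2*b (W(b) = 6 - (b + b) = 6 - 2*b)
Y(G, J) = (4 + G)/(6 - J) (Y(G, J) = (G + 4)/(J + (6 - 2*J)) = (4 + G)/(6 - J))
Y(-3, 0)/(236 - 116) = ((4 - 3)/(6 - 1*0))/(236 - 116) = (1/(6 + 0))/120 = (1/6)*(1/120) = 1/720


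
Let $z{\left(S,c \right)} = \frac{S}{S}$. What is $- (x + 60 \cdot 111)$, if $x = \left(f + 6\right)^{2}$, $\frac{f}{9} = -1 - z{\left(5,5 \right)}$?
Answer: $-6804$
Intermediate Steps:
$z{\left(S,c \right)} = 1$
$f = -18$ ($f = 9 \left(-1 - 1\right) = 9 \left(-2\right) = -18$)
$x = 144$ ($x = \left(-18 + 6\right)^{2} = \left(-12\right)^{2} = 144$)
$- (x + 60 \cdot 111) = - (144 + 60 \cdot 111) = - (144 + 6660) = \left(-1\right) 6804 = -6804$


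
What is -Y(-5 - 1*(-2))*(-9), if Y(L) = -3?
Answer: -27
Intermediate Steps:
-Y(-5 - 1*(-2))*(-9) = -1*(-3)*(-9) = 3*(-9) = -27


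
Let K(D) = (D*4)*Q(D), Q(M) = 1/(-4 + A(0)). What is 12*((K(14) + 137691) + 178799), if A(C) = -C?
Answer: 3797712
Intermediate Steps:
Q(M) = -1/4 (Q(M) = 1/(-4 - 1*0) = 1/(-4 + 0) = 1/(-4) = -1/4)
K(D) = -D (K(D) = (D*4)*(-1/4) = (4*D)*(-1/4) = -D)
12*((K(14) + 137691) + 178799) = 12*((-1*14 + 137691) + 178799) = 12*((-14 + 137691) + 178799) = 12*(137677 + 178799) = 12*316476 = 3797712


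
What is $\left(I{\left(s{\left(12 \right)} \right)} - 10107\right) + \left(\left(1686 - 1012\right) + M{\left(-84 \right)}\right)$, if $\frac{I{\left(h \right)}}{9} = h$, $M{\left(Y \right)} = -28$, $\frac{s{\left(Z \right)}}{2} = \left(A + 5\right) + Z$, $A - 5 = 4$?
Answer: $-8993$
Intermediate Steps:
$A = 9$ ($A = 5 + 4 = 9$)
$s{\left(Z \right)} = 28 + 2 Z$ ($s{\left(Z \right)} = 2 \left(\left(9 + 5\right) + Z\right) = 2 \left(14 + Z\right) = 28 + 2 Z$)
$I{\left(h \right)} = 9 h$
$\left(I{\left(s{\left(12 \right)} \right)} - 10107\right) + \left(\left(1686 - 1012\right) + M{\left(-84 \right)}\right) = \left(9 \left(28 + 2 \cdot 12\right) - 10107\right) + \left(\left(1686 - 1012\right) - 28\right) = \left(9 \left(28 + 24\right) - 10107\right) + \left(674 - 28\right) = \left(9 \cdot 52 - 10107\right) + 646 = \left(468 - 10107\right) + 646 = -9639 + 646 = -8993$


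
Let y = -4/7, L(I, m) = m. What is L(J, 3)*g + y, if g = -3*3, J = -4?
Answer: -193/7 ≈ -27.571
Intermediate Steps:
g = -9
y = -4/7 (y = -4*⅐ = -4/7 ≈ -0.57143)
L(J, 3)*g + y = 3*(-9) - 4/7 = -27 - 4/7 = -193/7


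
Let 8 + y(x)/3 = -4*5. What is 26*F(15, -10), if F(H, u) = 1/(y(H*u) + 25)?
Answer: -26/59 ≈ -0.44068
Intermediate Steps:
y(x) = -84 (y(x) = -24 + 3*(-4*5) = -24 + 3*(-20) = -24 - 60 = -84)
F(H, u) = -1/59 (F(H, u) = 1/(-84 + 25) = 1/(-59) = -1/59)
26*F(15, -10) = 26*(-1/59) = -26/59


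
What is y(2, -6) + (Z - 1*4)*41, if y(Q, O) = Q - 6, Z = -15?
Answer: -783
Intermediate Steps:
y(Q, O) = -6 + Q
y(2, -6) + (Z - 1*4)*41 = (-6 + 2) + (-15 - 1*4)*41 = -4 + (-15 - 4)*41 = -4 - 19*41 = -4 - 779 = -783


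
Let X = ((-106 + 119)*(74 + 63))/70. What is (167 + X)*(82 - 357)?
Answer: -740905/14 ≈ -52922.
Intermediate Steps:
X = 1781/70 (X = (13*137)*(1/70) = 1781*(1/70) = 1781/70 ≈ 25.443)
(167 + X)*(82 - 357) = (167 + 1781/70)*(82 - 357) = (13471/70)*(-275) = -740905/14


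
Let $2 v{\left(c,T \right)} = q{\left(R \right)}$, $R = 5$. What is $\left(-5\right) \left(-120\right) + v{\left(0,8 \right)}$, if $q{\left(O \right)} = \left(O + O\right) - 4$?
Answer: $603$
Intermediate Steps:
$q{\left(O \right)} = -4 + 2 O$ ($q{\left(O \right)} = 2 O - 4 = -4 + 2 O$)
$v{\left(c,T \right)} = 3$ ($v{\left(c,T \right)} = \frac{-4 + 2 \cdot 5}{2} = \frac{-4 + 10}{2} = \frac{1}{2} \cdot 6 = 3$)
$\left(-5\right) \left(-120\right) + v{\left(0,8 \right)} = \left(-5\right) \left(-120\right) + 3 = 600 + 3 = 603$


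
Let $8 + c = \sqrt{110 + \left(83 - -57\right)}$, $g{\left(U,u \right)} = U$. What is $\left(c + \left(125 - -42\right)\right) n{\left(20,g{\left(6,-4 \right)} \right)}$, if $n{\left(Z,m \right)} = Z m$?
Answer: $19080 + 600 \sqrt{10} \approx 20977.0$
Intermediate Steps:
$c = -8 + 5 \sqrt{10}$ ($c = -8 + \sqrt{110 + \left(83 - -57\right)} = -8 + \sqrt{110 + \left(83 + 57\right)} = -8 + \sqrt{110 + 140} = -8 + \sqrt{250} = -8 + 5 \sqrt{10} \approx 7.8114$)
$\left(c + \left(125 - -42\right)\right) n{\left(20,g{\left(6,-4 \right)} \right)} = \left(\left(-8 + 5 \sqrt{10}\right) + \left(125 - -42\right)\right) 20 \cdot 6 = \left(\left(-8 + 5 \sqrt{10}\right) + \left(125 + 42\right)\right) 120 = \left(\left(-8 + 5 \sqrt{10}\right) + 167\right) 120 = \left(159 + 5 \sqrt{10}\right) 120 = 19080 + 600 \sqrt{10}$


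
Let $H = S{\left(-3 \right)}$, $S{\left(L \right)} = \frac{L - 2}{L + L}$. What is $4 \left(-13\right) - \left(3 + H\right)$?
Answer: $- \frac{335}{6} \approx -55.833$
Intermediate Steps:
$S{\left(L \right)} = \frac{-2 + L}{2 L}$ ($S{\left(L \right)} = \frac{L + \left(-5 + 3\right)}{2 L} = \left(L - 2\right) \frac{1}{2 L} = \left(-2 + L\right) \frac{1}{2 L} = \frac{-2 + L}{2 L}$)
$H = \frac{5}{6}$ ($H = \frac{-2 - 3}{2 \left(-3\right)} = \frac{1}{2} \left(- \frac{1}{3}\right) \left(-5\right) = \frac{5}{6} \approx 0.83333$)
$4 \left(-13\right) - \left(3 + H\right) = 4 \left(-13\right) - \frac{23}{6} = -52 - \frac{23}{6} = - \frac{335}{6}$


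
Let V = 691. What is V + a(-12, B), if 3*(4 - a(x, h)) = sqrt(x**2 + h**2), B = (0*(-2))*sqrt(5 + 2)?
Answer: 691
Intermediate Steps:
B = 0 (B = 0*sqrt(7) = 0)
a(x, h) = 4 - sqrt(h**2 + x**2)/3 (a(x, h) = 4 - sqrt(x**2 + h**2)/3 = 4 - sqrt(h**2 + x**2)/3)
V + a(-12, B) = 691 + (4 - sqrt(0**2 + (-12)**2)/3) = 691 + (4 - sqrt(0 + 144)/3) = 691 + (4 - sqrt(144)/3) = 691 + (4 - 1/3*12) = 691 + (4 - 4) = 691 + 0 = 691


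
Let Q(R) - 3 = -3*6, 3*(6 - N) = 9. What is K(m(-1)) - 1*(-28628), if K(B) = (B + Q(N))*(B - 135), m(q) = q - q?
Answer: 30653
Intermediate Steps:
N = 3 (N = 6 - 1/3*9 = 6 - 3 = 3)
m(q) = 0
Q(R) = -15 (Q(R) = 3 - 3*6 = 3 - 18 = -15)
K(B) = (-135 + B)*(-15 + B) (K(B) = (B - 15)*(B - 135) = (-15 + B)*(-135 + B) = (-135 + B)*(-15 + B))
K(m(-1)) - 1*(-28628) = (2025 + 0**2 - 150*0) - 1*(-28628) = (2025 + 0 + 0) + 28628 = 2025 + 28628 = 30653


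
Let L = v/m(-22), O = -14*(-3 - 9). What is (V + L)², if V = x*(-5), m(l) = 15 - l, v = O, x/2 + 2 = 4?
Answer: 327184/1369 ≈ 238.99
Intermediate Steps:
x = 4 (x = -4 + 2*4 = -4 + 8 = 4)
O = 168 (O = -14*(-12) = 168)
v = 168
V = -20 (V = 4*(-5) = -20)
L = 168/37 (L = 168/(15 - 1*(-22)) = 168/(15 + 22) = 168/37 ≈ 4.5405)
(V + L)² = (-20 + 168/37)² = (-572/37)² = 327184/1369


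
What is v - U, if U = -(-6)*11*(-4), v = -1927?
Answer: -1663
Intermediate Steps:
U = -264 (U = -3*(-22)*(-4) = 66*(-4) = -264)
v - U = -1927 - 1*(-264) = -1927 + 264 = -1663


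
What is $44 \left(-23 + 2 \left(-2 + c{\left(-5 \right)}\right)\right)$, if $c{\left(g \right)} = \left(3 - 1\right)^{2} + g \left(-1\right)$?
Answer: $-396$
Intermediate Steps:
$c{\left(g \right)} = 4 - g$ ($c{\left(g \right)} = 2^{2} - g = 4 - g$)
$44 \left(-23 + 2 \left(-2 + c{\left(-5 \right)}\right)\right) = 44 \left(-23 + 2 \left(-2 + \left(4 - -5\right)\right)\right) = 44 \left(-23 + 2 \left(-2 + \left(4 + 5\right)\right)\right) = 44 \left(-23 + 2 \left(-2 + 9\right)\right) = 44 \left(-23 + 2 \cdot 7\right) = 44 \left(-23 + 14\right) = 44 \left(-9\right) = -396$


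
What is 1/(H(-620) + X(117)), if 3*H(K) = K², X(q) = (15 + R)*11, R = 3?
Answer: 3/384994 ≈ 7.7923e-6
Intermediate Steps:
X(q) = 198 (X(q) = (15 + 3)*11 = 18*11 = 198)
H(K) = K²/3
1/(H(-620) + X(117)) = 1/((⅓)*(-620)² + 198) = 1/((⅓)*384400 + 198) = 1/(384400/3 + 198) = 1/(384994/3) = 3/384994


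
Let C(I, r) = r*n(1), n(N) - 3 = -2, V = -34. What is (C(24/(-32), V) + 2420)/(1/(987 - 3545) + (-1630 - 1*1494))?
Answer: -6103388/7991193 ≈ -0.76376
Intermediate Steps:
n(N) = 1 (n(N) = 3 - 2 = 1)
C(I, r) = r (C(I, r) = r*1 = r)
(C(24/(-32), V) + 2420)/(1/(987 - 3545) + (-1630 - 1*1494)) = (-34 + 2420)/(1/(987 - 3545) + (-1630 - 1*1494)) = 2386/(1/(-2558) + (-1630 - 1494)) = 2386/(-1/2558 - 3124) = 2386/(-7991193/2558) = 2386*(-2558/7991193) = -6103388/7991193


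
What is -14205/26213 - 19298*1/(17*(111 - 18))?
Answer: -528316579/41442753 ≈ -12.748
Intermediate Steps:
-14205/26213 - 19298*1/(17*(111 - 18)) = -14205*1/26213 - 19298/(93*17) = -14205/26213 - 19298/1581 = -528316579/41442753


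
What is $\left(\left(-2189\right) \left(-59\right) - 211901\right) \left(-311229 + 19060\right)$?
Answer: $24176984750$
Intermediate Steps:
$\left(\left(-2189\right) \left(-59\right) - 211901\right) \left(-311229 + 19060\right) = \left(129151 - 211901\right) \left(-292169\right) = \left(-82750\right) \left(-292169\right) = 24176984750$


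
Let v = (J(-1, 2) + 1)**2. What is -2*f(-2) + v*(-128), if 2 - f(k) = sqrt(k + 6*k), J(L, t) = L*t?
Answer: -132 + 2*I*sqrt(14) ≈ -132.0 + 7.4833*I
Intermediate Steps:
f(k) = 2 - sqrt(7)*sqrt(k) (f(k) = 2 - sqrt(k + 6*k) = 2 - sqrt(7*k) = 2 - sqrt(7)*sqrt(k))
v = 1 (v = (-1*2 + 1)**2 = (-2 + 1)**2 = (-1)**2 = 1)
-2*f(-2) + v*(-128) = -2*(2 - sqrt(7)*sqrt(-2)) + 1*(-128) = -2*(2 - sqrt(7)*I*sqrt(2)) - 128 = -2*(2 - I*sqrt(14)) - 128 = (-4 + 2*I*sqrt(14)) - 128 = -132 + 2*I*sqrt(14)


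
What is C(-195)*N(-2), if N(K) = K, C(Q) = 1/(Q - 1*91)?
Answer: 1/143 ≈ 0.0069930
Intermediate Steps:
C(Q) = 1/(-91 + Q) (C(Q) = 1/(Q - 91) = 1/(-91 + Q))
C(-195)*N(-2) = -2/(-91 - 195) = -2/(-286) = -1/286*(-2) = 1/143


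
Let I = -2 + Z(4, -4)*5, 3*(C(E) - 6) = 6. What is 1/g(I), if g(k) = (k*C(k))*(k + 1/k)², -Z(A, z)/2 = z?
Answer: 19/8352100 ≈ 2.2749e-6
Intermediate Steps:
C(E) = 8 (C(E) = 6 + (⅓)*6 = 6 + 2 = 8)
Z(A, z) = -2*z
I = 38 (I = -2 - 2*(-4)*5 = -2 + 8*5 = -2 + 40 = 38)
g(k) = 8*k*(k + 1/k)² (g(k) = (k*8)*(k + 1/k)² = (8*k)*(k + 1/k)² = 8*k*(k + 1/k)²)
1/g(I) = 1/(8*(1 + 38²)²/38) = 1/(8*(1/38)*(1 + 1444)²) = 1/(8*(1/38)*1445²) = 1/(8*(1/38)*2088025) = 1/(8352100/19) = 19/8352100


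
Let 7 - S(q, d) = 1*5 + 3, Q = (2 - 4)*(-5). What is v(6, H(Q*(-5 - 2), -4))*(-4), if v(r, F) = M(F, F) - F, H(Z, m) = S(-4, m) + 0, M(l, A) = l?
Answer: 0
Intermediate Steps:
Q = 10 (Q = -2*(-5) = 10)
S(q, d) = -1 (S(q, d) = 7 - (1*5 + 3) = 7 - (5 + 3) = 7 - 1*8 = 7 - 8 = -1)
H(Z, m) = -1 (H(Z, m) = -1 + 0 = -1)
v(r, F) = 0 (v(r, F) = F - F = 0)
v(6, H(Q*(-5 - 2), -4))*(-4) = 0*(-4) = 0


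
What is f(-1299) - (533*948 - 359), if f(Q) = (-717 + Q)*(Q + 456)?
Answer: 1194563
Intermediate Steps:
f(Q) = (-717 + Q)*(456 + Q)
f(-1299) - (533*948 - 359) = (-326952 + (-1299)² - 261*(-1299)) - (533*948 - 359) = (-326952 + 1687401 + 339039) - (505284 - 359) = 1699488 - 1*504925 = 1699488 - 504925 = 1194563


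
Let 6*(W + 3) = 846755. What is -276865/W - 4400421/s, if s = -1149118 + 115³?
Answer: -1447852762369/104926802303 ≈ -13.799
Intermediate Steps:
W = 846737/6 (W = -3 + (⅙)*846755 = -3 + 846755/6 = 846737/6 ≈ 1.4112e+5)
s = 371757 (s = -1149118 + 1520875 = 371757)
-276865/W - 4400421/s = -276865/846737/6 - 4400421/371757 = -276865*6/846737 - 4400421*1/371757 = -1661190/846737 - 1466807/123919 = -1447852762369/104926802303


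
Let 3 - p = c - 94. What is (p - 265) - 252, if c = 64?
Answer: -484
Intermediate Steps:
p = 33 (p = 3 - (64 - 94) = 3 - 1*(-30) = 3 + 30 = 33)
(p - 265) - 252 = (33 - 265) - 252 = -232 - 252 = -484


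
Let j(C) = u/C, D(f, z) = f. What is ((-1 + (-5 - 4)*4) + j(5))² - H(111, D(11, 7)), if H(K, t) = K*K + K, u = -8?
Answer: -273551/25 ≈ -10942.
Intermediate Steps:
j(C) = -8/C
H(K, t) = K + K² (H(K, t) = K² + K = K + K²)
((-1 + (-5 - 4)*4) + j(5))² - H(111, D(11, 7)) = ((-1 + (-5 - 4)*4) - 8/5)² - 111*(1 + 111) = ((-1 - 9*4) - 8*⅕)² - 111*112 = ((-1 - 36) - 8/5)² - 1*12432 = (-37 - 8/5)² - 12432 = (-193/5)² - 12432 = 37249/25 - 12432 = -273551/25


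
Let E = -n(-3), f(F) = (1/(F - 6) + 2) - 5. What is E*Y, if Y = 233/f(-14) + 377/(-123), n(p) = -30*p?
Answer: 17885310/2501 ≈ 7151.3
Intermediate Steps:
f(F) = -3 + 1/(-6 + F) (f(F) = (1/(-6 + F) + 2) - 5 = (2 + 1/(-6 + F)) - 5 = -3 + 1/(-6 + F))
Y = -596177/7503 (Y = 233/(((19 - 3*(-14))/(-6 - 14))) + 377/(-123) = 233/(((19 + 42)/(-20))) + 377*(-1/123) = 233/((-1/20*61)) - 377/123 = 233/(-61/20) - 377/123 = 233*(-20/61) - 377/123 = -4660/61 - 377/123 = -596177/7503 ≈ -79.458)
E = -90 (E = -(-30)*(-3) = -1*90 = -90)
E*Y = -90*(-596177/7503) = 17885310/2501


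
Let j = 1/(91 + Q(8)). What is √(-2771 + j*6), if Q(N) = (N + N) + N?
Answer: I*√36645785/115 ≈ 52.64*I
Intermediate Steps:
Q(N) = 3*N (Q(N) = 2*N + N = 3*N)
j = 1/115 (j = 1/(91 + 3*8) = 1/(91 + 24) = 1/115 ≈ 0.0086956)
√(-2771 + j*6) = √(-2771 + (1/115)*6) = √(-2771 + 6/115) = √(-318659/115) = I*√36645785/115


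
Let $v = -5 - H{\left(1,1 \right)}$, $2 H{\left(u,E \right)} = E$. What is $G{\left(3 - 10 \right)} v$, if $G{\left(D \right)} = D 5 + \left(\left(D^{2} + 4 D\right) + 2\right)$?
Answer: $66$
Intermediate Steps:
$H{\left(u,E \right)} = \frac{E}{2}$
$G{\left(D \right)} = 2 + D^{2} + 9 D$ ($G{\left(D \right)} = 5 D + \left(2 + D^{2} + 4 D\right) = 2 + D^{2} + 9 D$)
$v = - \frac{11}{2}$ ($v = -5 - \frac{1}{2} \cdot 1 = -5 - \frac{1}{2} = - \frac{11}{2} \approx -5.5$)
$G{\left(3 - 10 \right)} v = \left(2 + \left(3 - 10\right)^{2} + 9 \left(3 - 10\right)\right) \left(- \frac{11}{2}\right) = \left(2 + \left(-7\right)^{2} + 9 \left(-7\right)\right) \left(- \frac{11}{2}\right) = \left(2 + 49 - 63\right) \left(- \frac{11}{2}\right) = \left(-12\right) \left(- \frac{11}{2}\right) = 66$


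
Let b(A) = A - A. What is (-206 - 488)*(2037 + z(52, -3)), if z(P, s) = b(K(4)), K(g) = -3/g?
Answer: -1413678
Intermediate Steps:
b(A) = 0
z(P, s) = 0
(-206 - 488)*(2037 + z(52, -3)) = (-206 - 488)*(2037 + 0) = -694*2037 = -1413678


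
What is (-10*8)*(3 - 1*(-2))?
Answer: -400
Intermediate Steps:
(-10*8)*(3 - 1*(-2)) = -80*(3 + 2) = -80*5 = -400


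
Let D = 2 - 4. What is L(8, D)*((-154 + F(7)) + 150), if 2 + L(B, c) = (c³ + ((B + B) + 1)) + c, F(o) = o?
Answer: 15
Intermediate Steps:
D = -2
L(B, c) = -1 + c + c³ + 2*B (L(B, c) = -2 + ((c³ + ((B + B) + 1)) + c) = -2 + ((c³ + (2*B + 1)) + c) = -2 + ((c³ + (1 + 2*B)) + c) = -2 + ((1 + c³ + 2*B) + c) = -2 + (1 + c + c³ + 2*B) = -1 + c + c³ + 2*B)
L(8, D)*((-154 + F(7)) + 150) = (-1 - 2 + (-2)³ + 2*8)*((-154 + 7) + 150) = (-1 - 2 - 8 + 16)*(-147 + 150) = 5*3 = 15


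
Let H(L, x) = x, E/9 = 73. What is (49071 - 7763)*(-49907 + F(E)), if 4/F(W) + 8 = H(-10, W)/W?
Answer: -14431073724/7 ≈ -2.0616e+9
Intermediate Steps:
E = 657 (E = 9*73 = 657)
F(W) = -4/7 (F(W) = 4/(-8 + W/W) = 4/(-8 + 1) = 4/(-7) = 4*(-1/7) = -4/7)
(49071 - 7763)*(-49907 + F(E)) = (49071 - 7763)*(-49907 - 4/7) = 41308*(-349353/7) = -14431073724/7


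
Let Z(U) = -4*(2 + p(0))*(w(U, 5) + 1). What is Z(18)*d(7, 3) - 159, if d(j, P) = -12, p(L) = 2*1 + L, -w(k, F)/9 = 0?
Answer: 33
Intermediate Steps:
w(k, F) = 0 (w(k, F) = -9*0 = 0)
p(L) = 2 + L
Z(U) = -16 (Z(U) = -4*(2 + (2 + 0))*(0 + 1) = -4*(2 + 2) = -16)
Z(18)*d(7, 3) - 159 = -16*(-12) - 159 = 192 - 159 = 33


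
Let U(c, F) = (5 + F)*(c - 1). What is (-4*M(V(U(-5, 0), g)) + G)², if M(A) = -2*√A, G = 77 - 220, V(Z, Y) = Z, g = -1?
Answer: 18529 - 2288*I*√30 ≈ 18529.0 - 12532.0*I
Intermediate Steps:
U(c, F) = (-1 + c)*(5 + F) (U(c, F) = (5 + F)*(-1 + c) = (-1 + c)*(5 + F))
G = -143
(-4*M(V(U(-5, 0), g)) + G)² = (-(-8)*√(-5 - 1*0 + 5*(-5) + 0*(-5)) - 143)² = (-(-8)*√(-5 + 0 - 25 + 0) - 143)² = (-(-8)*√(-30) - 143)² = (-(-8)*I*√30 - 143)² = (8*I*√30 - 143)² = (-143 + 8*I*√30)²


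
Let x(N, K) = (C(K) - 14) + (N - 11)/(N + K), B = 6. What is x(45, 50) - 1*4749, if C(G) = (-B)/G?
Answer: -2262312/475 ≈ -4762.8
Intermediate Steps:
C(G) = -6/G (C(G) = (-1*6)/G = -6/G)
x(N, K) = -14 - 6/K + (-11 + N)/(K + N) (x(N, K) = (-6/K - 14) + (N - 11)/(N + K) = (-14 - 6/K) + (-11 + N)/(K + N) = -14 - 6/K + (-11 + N)/(K + N))
x(45, 50) - 1*4749 = (-6*45 - 1*50*(17 + 13*45 + 14*50))/(50*(50 + 45)) - 1*4749 = (1/50)*(-270 - 1*50*(17 + 585 + 700))/95 - 4749 = (1/50)*(1/95)*(-270 - 1*50*1302) - 4749 = (1/50)*(1/95)*(-270 - 65100) - 4749 = (1/50)*(1/95)*(-65370) - 4749 = -6537/475 - 4749 = -2262312/475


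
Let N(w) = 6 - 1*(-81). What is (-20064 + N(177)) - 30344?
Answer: -50321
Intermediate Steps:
N(w) = 87 (N(w) = 6 + 81 = 87)
(-20064 + N(177)) - 30344 = (-20064 + 87) - 30344 = -19977 - 30344 = -50321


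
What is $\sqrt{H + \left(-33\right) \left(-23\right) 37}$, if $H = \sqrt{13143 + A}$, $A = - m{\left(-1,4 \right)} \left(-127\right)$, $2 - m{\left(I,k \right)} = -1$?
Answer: $\sqrt{28083 + 14 \sqrt{69}} \approx 167.93$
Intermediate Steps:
$m{\left(I,k \right)} = 3$ ($m{\left(I,k \right)} = 2 - -1 = 2 + 1 = 3$)
$A = 381$ ($A = - 3 \left(-127\right) = \left(-1\right) \left(-381\right) = 381$)
$H = 14 \sqrt{69}$ ($H = \sqrt{13143 + 381} = \sqrt{13524} = 14 \sqrt{69} \approx 116.29$)
$\sqrt{H + \left(-33\right) \left(-23\right) 37} = \sqrt{14 \sqrt{69} + \left(-33\right) \left(-23\right) 37} = \sqrt{14 \sqrt{69} + 759 \cdot 37} = \sqrt{14 \sqrt{69} + 28083} = \sqrt{28083 + 14 \sqrt{69}}$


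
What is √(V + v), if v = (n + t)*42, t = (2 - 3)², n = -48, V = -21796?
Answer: I*√23770 ≈ 154.18*I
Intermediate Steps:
t = 1 (t = (-1)² = 1)
v = -1974 (v = (-48 + 1)*42 = -47*42 = -1974)
√(V + v) = √(-21796 - 1974) = √(-23770) = I*√23770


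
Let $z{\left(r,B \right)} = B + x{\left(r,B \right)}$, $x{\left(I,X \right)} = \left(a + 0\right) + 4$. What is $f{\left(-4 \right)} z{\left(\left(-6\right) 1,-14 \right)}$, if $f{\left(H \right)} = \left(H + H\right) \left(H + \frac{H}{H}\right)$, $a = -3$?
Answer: $-312$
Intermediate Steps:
$x{\left(I,X \right)} = 1$ ($x{\left(I,X \right)} = \left(-3 + 0\right) + 4 = -3 + 4 = 1$)
$z{\left(r,B \right)} = 1 + B$ ($z{\left(r,B \right)} = B + 1 = 1 + B$)
$f{\left(H \right)} = 2 H \left(1 + H\right)$ ($f{\left(H \right)} = 2 H \left(H + 1\right) = 2 H \left(1 + H\right)$)
$f{\left(-4 \right)} z{\left(\left(-6\right) 1,-14 \right)} = 2 \left(-4\right) \left(1 - 4\right) \left(1 - 14\right) = 2 \left(-4\right) \left(-3\right) \left(-13\right) = 24 \left(-13\right) = -312$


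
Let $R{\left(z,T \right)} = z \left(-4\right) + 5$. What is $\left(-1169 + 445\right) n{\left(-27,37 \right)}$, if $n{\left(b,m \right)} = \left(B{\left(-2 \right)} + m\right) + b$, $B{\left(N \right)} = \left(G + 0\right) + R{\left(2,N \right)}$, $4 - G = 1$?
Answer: $-7240$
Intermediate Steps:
$R{\left(z,T \right)} = 5 - 4 z$ ($R{\left(z,T \right)} = - 4 z + 5 = 5 - 4 z$)
$G = 3$ ($G = 4 - 1 = 3$)
$B{\left(N \right)} = 0$ ($B{\left(N \right)} = \left(3 + 0\right) + \left(5 - 8\right) = 3 + \left(5 - 8\right) = 3 - 3 = 0$)
$n{\left(b,m \right)} = b + m$ ($n{\left(b,m \right)} = \left(0 + m\right) + b = m + b = b + m$)
$\left(-1169 + 445\right) n{\left(-27,37 \right)} = \left(-1169 + 445\right) \left(-27 + 37\right) = \left(-724\right) 10 = -7240$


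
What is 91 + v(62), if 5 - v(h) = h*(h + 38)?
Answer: -6104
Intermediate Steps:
v(h) = 5 - h*(38 + h) (v(h) = 5 - h*(h + 38) = 5 - h*(38 + h))
91 + v(62) = 91 + (5 - 1*62² - 38*62) = 91 + (5 - 1*3844 - 2356) = 91 + (5 - 3844 - 2356) = 91 - 6195 = -6104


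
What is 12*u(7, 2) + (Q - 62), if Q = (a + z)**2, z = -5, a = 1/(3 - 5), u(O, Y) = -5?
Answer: -367/4 ≈ -91.750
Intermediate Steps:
a = -1/2 (a = 1/(-2) = -1/2 ≈ -0.50000)
Q = 121/4 (Q = (-1/2 - 5)**2 = (-11/2)**2 = 121/4 ≈ 30.250)
12*u(7, 2) + (Q - 62) = 12*(-5) + (121/4 - 62) = -60 - 127/4 = -367/4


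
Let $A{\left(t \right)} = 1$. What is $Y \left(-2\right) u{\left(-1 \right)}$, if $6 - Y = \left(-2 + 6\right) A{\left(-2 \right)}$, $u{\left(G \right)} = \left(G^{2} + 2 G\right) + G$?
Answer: $8$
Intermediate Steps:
$u{\left(G \right)} = G^{2} + 3 G$
$Y = 2$ ($Y = 6 - \left(-2 + 6\right) 1 = 6 - 4 \cdot 1 = 6 - 4 = 2$)
$Y \left(-2\right) u{\left(-1 \right)} = 2 \left(-2\right) \left(- (3 - 1)\right) = - 4 \left(\left(-1\right) 2\right) = \left(-4\right) \left(-2\right) = 8$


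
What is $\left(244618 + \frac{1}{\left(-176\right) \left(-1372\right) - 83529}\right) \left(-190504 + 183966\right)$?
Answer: $- \frac{252600211666950}{157943} \approx -1.5993 \cdot 10^{9}$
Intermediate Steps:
$\left(244618 + \frac{1}{\left(-176\right) \left(-1372\right) - 83529}\right) \left(-190504 + 183966\right) = \left(244618 + \frac{1}{241472 - 83529}\right) \left(-6538\right) = \left(244618 + \frac{1}{157943}\right) \left(-6538\right) = \frac{38635700775}{157943} \left(-6538\right) = - \frac{252600211666950}{157943}$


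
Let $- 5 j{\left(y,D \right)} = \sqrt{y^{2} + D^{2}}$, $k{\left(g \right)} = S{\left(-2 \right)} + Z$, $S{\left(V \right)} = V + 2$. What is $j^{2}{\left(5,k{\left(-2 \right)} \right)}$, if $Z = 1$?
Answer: $\frac{26}{25} \approx 1.04$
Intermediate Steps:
$S{\left(V \right)} = 2 + V$
$k{\left(g \right)} = 1$ ($k{\left(g \right)} = \left(2 - 2\right) + 1 = 0 + 1 = 1$)
$j{\left(y,D \right)} = - \frac{\sqrt{D^{2} + y^{2}}}{5}$ ($j{\left(y,D \right)} = - \frac{\sqrt{y^{2} + D^{2}}}{5} = - \frac{\sqrt{D^{2} + y^{2}}}{5}$)
$j^{2}{\left(5,k{\left(-2 \right)} \right)} = \left(- \frac{\sqrt{1^{2} + 5^{2}}}{5}\right)^{2} = \left(- \frac{\sqrt{1 + 25}}{5}\right)^{2} = \left(- \frac{\sqrt{26}}{5}\right)^{2} = \frac{26}{25}$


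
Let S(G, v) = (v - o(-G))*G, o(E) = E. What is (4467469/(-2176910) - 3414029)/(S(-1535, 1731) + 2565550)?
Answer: -7432038337859/4930026307900 ≈ -1.5075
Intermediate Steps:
S(G, v) = G*(G + v) (S(G, v) = (v - (-1)*G)*G = (v + G)*G = (G + v)*G = G*(G + v))
(4467469/(-2176910) - 3414029)/(S(-1535, 1731) + 2565550) = (4467469/(-2176910) - 3414029)/(-1535*(-1535 + 1731) + 2565550) = (4467469*(-1/2176910) - 3414029)/(-1535*196 + 2565550) = (-4467469/2176910 - 3414029)/(-300860 + 2565550) = -7432038337859/2176910/2264690 = -7432038337859/2176910*1/2264690 = -7432038337859/4930026307900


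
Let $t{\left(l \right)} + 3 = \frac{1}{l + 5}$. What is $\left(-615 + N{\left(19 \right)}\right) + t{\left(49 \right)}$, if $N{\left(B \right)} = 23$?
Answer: $- \frac{32129}{54} \approx -594.98$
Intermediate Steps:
$t{\left(l \right)} = -3 + \frac{1}{5 + l}$ ($t{\left(l \right)} = -3 + \frac{1}{l + 5} = -3 + \frac{1}{5 + l}$)
$\left(-615 + N{\left(19 \right)}\right) + t{\left(49 \right)} = \left(-615 + 23\right) + \frac{-14 - 147}{5 + 49} = -592 + \frac{-14 - 147}{54} = -592 + \frac{1}{54} \left(-161\right) = -592 - \frac{161}{54} = - \frac{32129}{54}$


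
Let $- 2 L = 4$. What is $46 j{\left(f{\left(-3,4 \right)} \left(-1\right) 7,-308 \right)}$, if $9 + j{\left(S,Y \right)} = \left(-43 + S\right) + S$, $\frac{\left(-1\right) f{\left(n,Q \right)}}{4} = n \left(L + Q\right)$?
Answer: $-17848$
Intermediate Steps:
$L = -2$ ($L = \left(- \frac{1}{2}\right) 4 = -2$)
$f{\left(n,Q \right)} = - 4 n \left(-2 + Q\right)$
$j{\left(S,Y \right)} = -52 + 2 S$ ($j{\left(S,Y \right)} = -9 + \left(\left(-43 + S\right) + S\right) = -9 + \left(-43 + 2 S\right) = -52 + 2 S$)
$46 j{\left(f{\left(-3,4 \right)} \left(-1\right) 7,-308 \right)} = 46 \left(-52 + 2 \cdot 4 \left(-3\right) \left(2 - 4\right) \left(-1\right) 7\right) = 46 \left(-52 + 2 \cdot 4 \left(-3\right) \left(-2\right) \left(-1\right) 7\right) = 46 \left(-52 + 2 \cdot 24 \left(-1\right) 7\right) = 46 \left(-52 + 2 \left(\left(-24\right) 7\right)\right) = 46 \left(-52 + 2 \left(-168\right)\right) = 46 \left(-52 - 336\right) = 46 \left(-388\right) = -17848$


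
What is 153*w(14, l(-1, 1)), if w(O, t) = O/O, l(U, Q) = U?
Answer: 153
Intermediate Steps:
w(O, t) = 1
153*w(14, l(-1, 1)) = 153*1 = 153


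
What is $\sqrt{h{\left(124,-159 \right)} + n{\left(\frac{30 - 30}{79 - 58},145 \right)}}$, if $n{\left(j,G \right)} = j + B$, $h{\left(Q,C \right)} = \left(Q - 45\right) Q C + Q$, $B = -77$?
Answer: $i \sqrt{1557517} \approx 1248.0 i$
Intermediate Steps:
$h{\left(Q,C \right)} = Q + C Q \left(-45 + Q\right)$ ($h{\left(Q,C \right)} = \left(-45 + Q\right) Q C + Q = Q \left(-45 + Q\right) C + Q = C Q \left(-45 + Q\right) + Q = Q + C Q \left(-45 + Q\right)$)
$n{\left(j,G \right)} = -77 + j$ ($n{\left(j,G \right)} = j - 77 = -77 + j$)
$\sqrt{h{\left(124,-159 \right)} + n{\left(\frac{30 - 30}{79 - 58},145 \right)}} = \sqrt{124 \left(1 - -7155 - 19716\right) - \left(77 - \frac{30 - 30}{79 - 58}\right)} = \sqrt{124 \left(1 + 7155 - 19716\right) - \left(77 + \frac{0}{21}\right)} = \sqrt{124 \left(-12560\right) + \left(-77 + 0 \cdot \frac{1}{21}\right)} = \sqrt{-1557440 + \left(-77 + 0\right)} = \sqrt{-1557440 - 77} = \sqrt{-1557517} = i \sqrt{1557517}$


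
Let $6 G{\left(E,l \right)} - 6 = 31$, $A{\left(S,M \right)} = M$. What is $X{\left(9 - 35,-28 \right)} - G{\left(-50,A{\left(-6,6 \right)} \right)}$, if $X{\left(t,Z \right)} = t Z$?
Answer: $\frac{4331}{6} \approx 721.83$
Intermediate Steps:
$G{\left(E,l \right)} = \frac{37}{6}$ ($G{\left(E,l \right)} = 1 + \frac{1}{6} \cdot 31 = 1 + \frac{31}{6} = \frac{37}{6}$)
$X{\left(t,Z \right)} = Z t$
$X{\left(9 - 35,-28 \right)} - G{\left(-50,A{\left(-6,6 \right)} \right)} = - 28 \left(9 - 35\right) - \frac{37}{6} = \left(-28\right) \left(-26\right) - \frac{37}{6} = 728 - \frac{37}{6} = \frac{4331}{6}$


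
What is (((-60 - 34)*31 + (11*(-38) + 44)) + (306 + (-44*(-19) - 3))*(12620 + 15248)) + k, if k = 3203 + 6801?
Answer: 31748368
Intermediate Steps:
k = 10004
(((-60 - 34)*31 + (11*(-38) + 44)) + (306 + (-44*(-19) - 3))*(12620 + 15248)) + k = (((-60 - 34)*31 + (11*(-38) + 44)) + (306 + (-44*(-19) - 3))*(12620 + 15248)) + 10004 = ((-94*31 + (-418 + 44)) + (306 + (836 - 3))*27868) + 10004 = ((-2914 - 374) + (306 + 833)*27868) + 10004 = (-3288 + 1139*27868) + 10004 = (-3288 + 31741652) + 10004 = 31738364 + 10004 = 31748368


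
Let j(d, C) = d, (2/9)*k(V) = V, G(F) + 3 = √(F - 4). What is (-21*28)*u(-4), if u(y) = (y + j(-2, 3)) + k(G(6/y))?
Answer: 11466 - 1323*I*√22 ≈ 11466.0 - 6205.4*I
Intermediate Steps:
G(F) = -3 + √(-4 + F) (G(F) = -3 + √(F - 4) = -3 + √(-4 + F))
k(V) = 9*V/2
u(y) = -31/2 + y + 9*√(-4 + 6/y)/2 (u(y) = (y - 2) + 9*(-3 + √(-4 + 6/y))/2 = (-2 + y) + (-27/2 + 9*√(-4 + 6/y)/2) = -31/2 + y + 9*√(-4 + 6/y)/2)
(-21*28)*u(-4) = (-21*28)*(-31/2 - 4 + 9*√(-4 + 6/(-4))/2) = -588*(-31/2 - 4 + 9*√(-4 + 6*(-¼))/2) = -588*(-31/2 - 4 + 9*√(-4 - 3/2)/2) = -588*(-31/2 - 4 + 9*√(-11/2)/2) = -588*(-31/2 - 4 + 9*(I*√22/2)/2) = -588*(-31/2 - 4 + 9*I*√22/4) = -588*(-39/2 + 9*I*√22/4) = 11466 - 1323*I*√22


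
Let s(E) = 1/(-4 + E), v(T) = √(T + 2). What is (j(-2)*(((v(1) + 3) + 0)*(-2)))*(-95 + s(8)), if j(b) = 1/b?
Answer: -1137/4 - 379*√3/4 ≈ -448.36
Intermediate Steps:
v(T) = √(2 + T)
(j(-2)*(((v(1) + 3) + 0)*(-2)))*(-95 + s(8)) = ((((√(2 + 1) + 3) + 0)*(-2))/(-2))*(-95 + 1/(-4 + 8)) = (-((√3 + 3) + 0)*(-2)/2)*(-95 + 1/4) = (-((3 + √3) + 0)*(-2)/2)*(-95 + ¼) = -(3 + √3)*(-2)/2*(-379/4) = -(-6 - 2*√3)/2*(-379/4) = (3 + √3)*(-379/4) = -1137/4 - 379*√3/4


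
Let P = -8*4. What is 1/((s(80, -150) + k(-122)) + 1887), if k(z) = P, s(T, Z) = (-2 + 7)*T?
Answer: 1/2255 ≈ 0.00044346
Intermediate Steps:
s(T, Z) = 5*T
P = -32
k(z) = -32
1/((s(80, -150) + k(-122)) + 1887) = 1/((5*80 - 32) + 1887) = 1/((400 - 32) + 1887) = 1/(368 + 1887) = 1/2255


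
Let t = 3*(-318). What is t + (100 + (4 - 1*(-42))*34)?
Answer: 710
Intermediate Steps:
t = -954
t + (100 + (4 - 1*(-42))*34) = -954 + (100 + (4 - 1*(-42))*34) = -954 + (100 + (4 + 42)*34) = -954 + (100 + 46*34) = -954 + (100 + 1564) = -954 + 1664 = 710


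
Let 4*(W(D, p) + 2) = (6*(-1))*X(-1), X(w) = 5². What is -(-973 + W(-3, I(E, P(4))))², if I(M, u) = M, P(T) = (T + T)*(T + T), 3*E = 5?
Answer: -4100625/4 ≈ -1.0252e+6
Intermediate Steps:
E = 5/3 (E = (⅓)*5 = 5/3 ≈ 1.6667)
P(T) = 4*T² (P(T) = (2*T)*(2*T) = 4*T²)
X(w) = 25
W(D, p) = -79/2 (W(D, p) = -2 + ((6*(-1))*25)/4 = -2 + (-6*25)/4 = -2 + (¼)*(-150) = -2 - 75/2 = -79/2)
-(-973 + W(-3, I(E, P(4))))² = -(-973 - 79/2)² = -(-2025/2)² = -1*4100625/4 = -4100625/4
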